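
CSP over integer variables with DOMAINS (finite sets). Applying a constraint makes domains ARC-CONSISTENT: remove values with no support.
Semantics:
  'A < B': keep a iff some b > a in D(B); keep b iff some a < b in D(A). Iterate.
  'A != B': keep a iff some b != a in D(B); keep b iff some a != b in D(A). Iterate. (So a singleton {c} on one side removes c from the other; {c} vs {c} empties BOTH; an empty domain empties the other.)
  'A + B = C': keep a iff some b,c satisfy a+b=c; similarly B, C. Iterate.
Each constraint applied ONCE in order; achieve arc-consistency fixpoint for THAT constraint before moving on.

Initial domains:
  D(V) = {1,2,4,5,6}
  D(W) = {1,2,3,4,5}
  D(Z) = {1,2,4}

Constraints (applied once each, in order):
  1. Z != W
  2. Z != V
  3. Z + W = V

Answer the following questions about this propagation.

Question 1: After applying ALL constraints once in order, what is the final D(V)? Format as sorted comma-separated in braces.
Answer: {2,4,5,6}

Derivation:
Constraint 1 (Z != W) on D(Z)={1,2,4} D(W)={1,2,3,4,5}: no change
Constraint 2 (Z != V) on D(Z)={1,2,4} D(V)={1,2,4,5,6}: no change
Constraint 3 (Z + W = V) on D(Z)={1,2,4} D(W)={1,2,3,4,5} D(V)={1,2,4,5,6}: V {1,2,4,5,6}->{2,4,5,6}
So after all 3 constraints: D(V) = {2,4,5,6}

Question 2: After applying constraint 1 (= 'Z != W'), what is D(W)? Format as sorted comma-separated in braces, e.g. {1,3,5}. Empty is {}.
Constraint 1 (Z != W) on D(Z)={1,2,4} D(W)={1,2,3,4,5}: no change
So after constraint 1: D(W) = {1,2,3,4,5}

Answer: {1,2,3,4,5}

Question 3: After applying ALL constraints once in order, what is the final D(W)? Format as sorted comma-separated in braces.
Constraint 1 (Z != W) on D(Z)={1,2,4} D(W)={1,2,3,4,5}: no change
Constraint 2 (Z != V) on D(Z)={1,2,4} D(V)={1,2,4,5,6}: no change
Constraint 3 (Z + W = V) on D(Z)={1,2,4} D(W)={1,2,3,4,5} D(V)={1,2,4,5,6}: V {1,2,4,5,6}->{2,4,5,6}
So after all 3 constraints: D(W) = {1,2,3,4,5}

Answer: {1,2,3,4,5}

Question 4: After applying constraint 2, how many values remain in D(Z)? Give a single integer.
Answer: 3

Derivation:
Constraint 1 (Z != W) on D(Z)={1,2,4} D(W)={1,2,3,4,5}: no change
Constraint 2 (Z != V) on D(Z)={1,2,4} D(V)={1,2,4,5,6}: no change
So after constraint 2: D(Z)={1,2,4}, size = 3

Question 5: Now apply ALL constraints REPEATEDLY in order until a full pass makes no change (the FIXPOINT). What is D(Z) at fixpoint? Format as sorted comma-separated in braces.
Answer: {1,2,4}

Derivation:
pass 0 (initial): D(Z)={1,2,4}
pass 1: V {1,2,4,5,6}->{2,4,5,6}
pass 2: no change
Fixpoint after 2 passes: D(Z) = {1,2,4}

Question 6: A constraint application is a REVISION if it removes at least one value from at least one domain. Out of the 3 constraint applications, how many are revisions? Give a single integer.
Constraint 1 (Z != W) on D(Z)={1,2,4} D(W)={1,2,3,4,5}: no change => not a revision
Constraint 2 (Z != V) on D(Z)={1,2,4} D(V)={1,2,4,5,6}: no change => not a revision
Constraint 3 (Z + W = V) on D(Z)={1,2,4} D(W)={1,2,3,4,5} D(V)={1,2,4,5,6}: V {1,2,4,5,6}->{2,4,5,6} => REVISION
Total revisions = 1

Answer: 1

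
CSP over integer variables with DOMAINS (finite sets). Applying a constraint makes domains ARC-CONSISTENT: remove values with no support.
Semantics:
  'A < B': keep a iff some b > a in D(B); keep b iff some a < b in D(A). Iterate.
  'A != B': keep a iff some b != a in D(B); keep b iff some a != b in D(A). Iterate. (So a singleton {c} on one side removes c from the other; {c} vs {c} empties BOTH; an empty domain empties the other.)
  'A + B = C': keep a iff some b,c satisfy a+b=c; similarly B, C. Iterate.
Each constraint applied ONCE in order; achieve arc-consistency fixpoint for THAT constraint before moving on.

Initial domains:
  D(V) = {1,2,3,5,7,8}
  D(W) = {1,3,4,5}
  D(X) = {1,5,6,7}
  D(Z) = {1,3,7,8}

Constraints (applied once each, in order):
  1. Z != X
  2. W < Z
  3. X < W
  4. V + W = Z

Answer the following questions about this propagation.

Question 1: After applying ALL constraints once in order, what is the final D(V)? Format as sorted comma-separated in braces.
Constraint 1 (Z != X) on D(Z)={1,3,7,8} D(X)={1,5,6,7}: no change
Constraint 2 (W < Z) on D(W)={1,3,4,5} D(Z)={1,3,7,8}: Z {1,3,7,8}->{3,7,8}
Constraint 3 (X < W) on D(X)={1,5,6,7} D(W)={1,3,4,5}: X {1,5,6,7}->{1}; W {1,3,4,5}->{3,4,5}
Constraint 4 (V + W = Z) on D(V)={1,2,3,5,7,8} D(W)={3,4,5} D(Z)={3,7,8}: V {1,2,3,5,7,8}->{2,3,5}; Z {3,7,8}->{7,8}
So after all 4 constraints: D(V) = {2,3,5}

Answer: {2,3,5}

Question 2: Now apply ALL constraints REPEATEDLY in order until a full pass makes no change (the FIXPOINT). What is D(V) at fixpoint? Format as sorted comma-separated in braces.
pass 0 (initial): D(V)={1,2,3,5,7,8}
pass 1: V {1,2,3,5,7,8}->{2,3,5}; W {1,3,4,5}->{3,4,5}; X {1,5,6,7}->{1}; Z {1,3,7,8}->{7,8}
pass 2: no change
Fixpoint after 2 passes: D(V) = {2,3,5}

Answer: {2,3,5}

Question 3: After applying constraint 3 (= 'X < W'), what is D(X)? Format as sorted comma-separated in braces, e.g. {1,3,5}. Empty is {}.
Answer: {1}

Derivation:
Constraint 1 (Z != X) on D(Z)={1,3,7,8} D(X)={1,5,6,7}: no change
Constraint 2 (W < Z) on D(W)={1,3,4,5} D(Z)={1,3,7,8}: Z {1,3,7,8}->{3,7,8}
Constraint 3 (X < W) on D(X)={1,5,6,7} D(W)={1,3,4,5}: X {1,5,6,7}->{1}; W {1,3,4,5}->{3,4,5}
So after constraint 3: D(X) = {1}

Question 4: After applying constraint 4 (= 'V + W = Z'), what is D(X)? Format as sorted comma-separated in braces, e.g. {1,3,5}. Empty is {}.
Constraint 1 (Z != X) on D(Z)={1,3,7,8} D(X)={1,5,6,7}: no change
Constraint 2 (W < Z) on D(W)={1,3,4,5} D(Z)={1,3,7,8}: Z {1,3,7,8}->{3,7,8}
Constraint 3 (X < W) on D(X)={1,5,6,7} D(W)={1,3,4,5}: X {1,5,6,7}->{1}; W {1,3,4,5}->{3,4,5}
Constraint 4 (V + W = Z) on D(V)={1,2,3,5,7,8} D(W)={3,4,5} D(Z)={3,7,8}: V {1,2,3,5,7,8}->{2,3,5}; Z {3,7,8}->{7,8}
So after constraint 4: D(X) = {1}

Answer: {1}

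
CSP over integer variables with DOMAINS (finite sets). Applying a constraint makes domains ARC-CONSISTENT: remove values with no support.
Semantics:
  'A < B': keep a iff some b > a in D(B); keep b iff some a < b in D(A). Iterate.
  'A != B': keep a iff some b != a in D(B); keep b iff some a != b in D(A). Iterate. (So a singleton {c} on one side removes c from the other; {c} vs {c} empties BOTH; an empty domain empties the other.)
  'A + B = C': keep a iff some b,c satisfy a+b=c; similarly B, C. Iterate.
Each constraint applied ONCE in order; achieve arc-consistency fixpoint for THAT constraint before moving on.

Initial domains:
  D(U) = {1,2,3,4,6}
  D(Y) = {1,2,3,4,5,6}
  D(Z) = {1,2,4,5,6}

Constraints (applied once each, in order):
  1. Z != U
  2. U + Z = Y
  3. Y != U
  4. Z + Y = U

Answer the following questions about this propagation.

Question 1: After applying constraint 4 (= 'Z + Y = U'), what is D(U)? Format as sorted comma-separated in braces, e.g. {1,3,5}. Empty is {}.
Constraint 1 (Z != U) on D(Z)={1,2,4,5,6} D(U)={1,2,3,4,6}: no change
Constraint 2 (U + Z = Y) on D(U)={1,2,3,4,6} D(Z)={1,2,4,5,6} D(Y)={1,2,3,4,5,6}: U {1,2,3,4,6}->{1,2,3,4}; Z {1,2,4,5,6}->{1,2,4,5}; Y {1,2,3,4,5,6}->{2,3,4,5,6}
Constraint 3 (Y != U) on D(Y)={2,3,4,5,6} D(U)={1,2,3,4}: no change
Constraint 4 (Z + Y = U) on D(Z)={1,2,4,5} D(Y)={2,3,4,5,6} D(U)={1,2,3,4}: Z {1,2,4,5}->{1,2}; Y {2,3,4,5,6}->{2,3}; U {1,2,3,4}->{3,4}
So after constraint 4: D(U) = {3,4}

Answer: {3,4}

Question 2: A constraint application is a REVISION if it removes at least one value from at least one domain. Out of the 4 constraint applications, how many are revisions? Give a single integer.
Answer: 2

Derivation:
Constraint 1 (Z != U) on D(Z)={1,2,4,5,6} D(U)={1,2,3,4,6}: no change => not a revision
Constraint 2 (U + Z = Y) on D(U)={1,2,3,4,6} D(Z)={1,2,4,5,6} D(Y)={1,2,3,4,5,6}: U {1,2,3,4,6}->{1,2,3,4}; Z {1,2,4,5,6}->{1,2,4,5}; Y {1,2,3,4,5,6}->{2,3,4,5,6} => REVISION
Constraint 3 (Y != U) on D(Y)={2,3,4,5,6} D(U)={1,2,3,4}: no change => not a revision
Constraint 4 (Z + Y = U) on D(Z)={1,2,4,5} D(Y)={2,3,4,5,6} D(U)={1,2,3,4}: Z {1,2,4,5}->{1,2}; Y {2,3,4,5,6}->{2,3}; U {1,2,3,4}->{3,4} => REVISION
Total revisions = 2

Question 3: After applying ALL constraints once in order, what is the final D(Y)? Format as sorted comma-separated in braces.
Constraint 1 (Z != U) on D(Z)={1,2,4,5,6} D(U)={1,2,3,4,6}: no change
Constraint 2 (U + Z = Y) on D(U)={1,2,3,4,6} D(Z)={1,2,4,5,6} D(Y)={1,2,3,4,5,6}: U {1,2,3,4,6}->{1,2,3,4}; Z {1,2,4,5,6}->{1,2,4,5}; Y {1,2,3,4,5,6}->{2,3,4,5,6}
Constraint 3 (Y != U) on D(Y)={2,3,4,5,6} D(U)={1,2,3,4}: no change
Constraint 4 (Z + Y = U) on D(Z)={1,2,4,5} D(Y)={2,3,4,5,6} D(U)={1,2,3,4}: Z {1,2,4,5}->{1,2}; Y {2,3,4,5,6}->{2,3}; U {1,2,3,4}->{3,4}
So after all 4 constraints: D(Y) = {2,3}

Answer: {2,3}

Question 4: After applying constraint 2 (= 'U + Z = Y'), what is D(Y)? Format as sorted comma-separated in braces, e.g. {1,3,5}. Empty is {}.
Constraint 1 (Z != U) on D(Z)={1,2,4,5,6} D(U)={1,2,3,4,6}: no change
Constraint 2 (U + Z = Y) on D(U)={1,2,3,4,6} D(Z)={1,2,4,5,6} D(Y)={1,2,3,4,5,6}: U {1,2,3,4,6}->{1,2,3,4}; Z {1,2,4,5,6}->{1,2,4,5}; Y {1,2,3,4,5,6}->{2,3,4,5,6}
So after constraint 2: D(Y) = {2,3,4,5,6}

Answer: {2,3,4,5,6}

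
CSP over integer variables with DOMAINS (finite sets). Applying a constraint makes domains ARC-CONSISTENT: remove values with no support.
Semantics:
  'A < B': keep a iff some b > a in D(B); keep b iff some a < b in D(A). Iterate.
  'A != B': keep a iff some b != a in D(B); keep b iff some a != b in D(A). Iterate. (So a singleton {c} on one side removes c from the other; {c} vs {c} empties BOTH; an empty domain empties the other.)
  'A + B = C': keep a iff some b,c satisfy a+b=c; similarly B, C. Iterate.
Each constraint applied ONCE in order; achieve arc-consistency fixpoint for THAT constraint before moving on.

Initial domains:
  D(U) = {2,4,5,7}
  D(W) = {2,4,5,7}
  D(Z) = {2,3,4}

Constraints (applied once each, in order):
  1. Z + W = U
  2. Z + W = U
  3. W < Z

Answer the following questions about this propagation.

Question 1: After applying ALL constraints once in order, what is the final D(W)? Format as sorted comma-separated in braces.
Constraint 1 (Z + W = U) on D(Z)={2,3,4} D(W)={2,4,5,7} D(U)={2,4,5,7}: Z {2,3,4}->{2,3}; W {2,4,5,7}->{2,4,5}; U {2,4,5,7}->{4,5,7}
Constraint 2 (Z + W = U) on D(Z)={2,3} D(W)={2,4,5} D(U)={4,5,7}: no change
Constraint 3 (W < Z) on D(W)={2,4,5} D(Z)={2,3}: W {2,4,5}->{2}; Z {2,3}->{3}
So after all 3 constraints: D(W) = {2}

Answer: {2}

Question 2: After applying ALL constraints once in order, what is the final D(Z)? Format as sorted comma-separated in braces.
Constraint 1 (Z + W = U) on D(Z)={2,3,4} D(W)={2,4,5,7} D(U)={2,4,5,7}: Z {2,3,4}->{2,3}; W {2,4,5,7}->{2,4,5}; U {2,4,5,7}->{4,5,7}
Constraint 2 (Z + W = U) on D(Z)={2,3} D(W)={2,4,5} D(U)={4,5,7}: no change
Constraint 3 (W < Z) on D(W)={2,4,5} D(Z)={2,3}: W {2,4,5}->{2}; Z {2,3}->{3}
So after all 3 constraints: D(Z) = {3}

Answer: {3}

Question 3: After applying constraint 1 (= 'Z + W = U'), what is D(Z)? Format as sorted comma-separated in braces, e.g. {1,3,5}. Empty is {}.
Constraint 1 (Z + W = U) on D(Z)={2,3,4} D(W)={2,4,5,7} D(U)={2,4,5,7}: Z {2,3,4}->{2,3}; W {2,4,5,7}->{2,4,5}; U {2,4,5,7}->{4,5,7}
So after constraint 1: D(Z) = {2,3}

Answer: {2,3}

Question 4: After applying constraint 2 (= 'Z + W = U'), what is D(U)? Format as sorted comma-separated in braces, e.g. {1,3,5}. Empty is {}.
Answer: {4,5,7}

Derivation:
Constraint 1 (Z + W = U) on D(Z)={2,3,4} D(W)={2,4,5,7} D(U)={2,4,5,7}: Z {2,3,4}->{2,3}; W {2,4,5,7}->{2,4,5}; U {2,4,5,7}->{4,5,7}
Constraint 2 (Z + W = U) on D(Z)={2,3} D(W)={2,4,5} D(U)={4,5,7}: no change
So after constraint 2: D(U) = {4,5,7}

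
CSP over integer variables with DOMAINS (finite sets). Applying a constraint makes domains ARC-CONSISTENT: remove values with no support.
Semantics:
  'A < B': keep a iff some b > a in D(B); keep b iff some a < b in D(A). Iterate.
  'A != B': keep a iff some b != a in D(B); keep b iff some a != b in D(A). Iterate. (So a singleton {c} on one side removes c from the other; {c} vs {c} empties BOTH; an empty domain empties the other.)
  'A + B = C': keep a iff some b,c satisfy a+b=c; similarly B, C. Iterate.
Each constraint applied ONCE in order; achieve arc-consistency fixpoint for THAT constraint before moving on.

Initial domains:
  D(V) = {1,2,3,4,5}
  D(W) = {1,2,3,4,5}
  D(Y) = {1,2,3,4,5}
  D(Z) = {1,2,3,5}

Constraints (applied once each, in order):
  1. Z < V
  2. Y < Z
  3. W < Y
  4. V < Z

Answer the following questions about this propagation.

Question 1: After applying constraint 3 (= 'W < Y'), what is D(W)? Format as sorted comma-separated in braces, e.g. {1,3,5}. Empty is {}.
Constraint 1 (Z < V) on D(Z)={1,2,3,5} D(V)={1,2,3,4,5}: Z {1,2,3,5}->{1,2,3}; V {1,2,3,4,5}->{2,3,4,5}
Constraint 2 (Y < Z) on D(Y)={1,2,3,4,5} D(Z)={1,2,3}: Y {1,2,3,4,5}->{1,2}; Z {1,2,3}->{2,3}
Constraint 3 (W < Y) on D(W)={1,2,3,4,5} D(Y)={1,2}: W {1,2,3,4,5}->{1}; Y {1,2}->{2}
So after constraint 3: D(W) = {1}

Answer: {1}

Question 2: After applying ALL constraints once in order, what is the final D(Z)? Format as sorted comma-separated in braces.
Constraint 1 (Z < V) on D(Z)={1,2,3,5} D(V)={1,2,3,4,5}: Z {1,2,3,5}->{1,2,3}; V {1,2,3,4,5}->{2,3,4,5}
Constraint 2 (Y < Z) on D(Y)={1,2,3,4,5} D(Z)={1,2,3}: Y {1,2,3,4,5}->{1,2}; Z {1,2,3}->{2,3}
Constraint 3 (W < Y) on D(W)={1,2,3,4,5} D(Y)={1,2}: W {1,2,3,4,5}->{1}; Y {1,2}->{2}
Constraint 4 (V < Z) on D(V)={2,3,4,5} D(Z)={2,3}: V {2,3,4,5}->{2}; Z {2,3}->{3}
So after all 4 constraints: D(Z) = {3}

Answer: {3}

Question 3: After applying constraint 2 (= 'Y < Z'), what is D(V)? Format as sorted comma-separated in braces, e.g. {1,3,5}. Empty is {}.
Constraint 1 (Z < V) on D(Z)={1,2,3,5} D(V)={1,2,3,4,5}: Z {1,2,3,5}->{1,2,3}; V {1,2,3,4,5}->{2,3,4,5}
Constraint 2 (Y < Z) on D(Y)={1,2,3,4,5} D(Z)={1,2,3}: Y {1,2,3,4,5}->{1,2}; Z {1,2,3}->{2,3}
So after constraint 2: D(V) = {2,3,4,5}

Answer: {2,3,4,5}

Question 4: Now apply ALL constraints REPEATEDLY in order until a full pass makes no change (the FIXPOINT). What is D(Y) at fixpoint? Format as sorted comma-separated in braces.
pass 0 (initial): D(Y)={1,2,3,4,5}
pass 1: V {1,2,3,4,5}->{2}; W {1,2,3,4,5}->{1}; Y {1,2,3,4,5}->{2}; Z {1,2,3,5}->{3}
pass 2: V {2}->{}; W {1}->{}; Y {2}->{}; Z {3}->{}
pass 3: no change
Fixpoint after 3 passes: D(Y) = {}

Answer: {}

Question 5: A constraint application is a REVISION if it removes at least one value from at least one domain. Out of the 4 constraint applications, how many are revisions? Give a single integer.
Constraint 1 (Z < V) on D(Z)={1,2,3,5} D(V)={1,2,3,4,5}: Z {1,2,3,5}->{1,2,3}; V {1,2,3,4,5}->{2,3,4,5} => REVISION
Constraint 2 (Y < Z) on D(Y)={1,2,3,4,5} D(Z)={1,2,3}: Y {1,2,3,4,5}->{1,2}; Z {1,2,3}->{2,3} => REVISION
Constraint 3 (W < Y) on D(W)={1,2,3,4,5} D(Y)={1,2}: W {1,2,3,4,5}->{1}; Y {1,2}->{2} => REVISION
Constraint 4 (V < Z) on D(V)={2,3,4,5} D(Z)={2,3}: V {2,3,4,5}->{2}; Z {2,3}->{3} => REVISION
Total revisions = 4

Answer: 4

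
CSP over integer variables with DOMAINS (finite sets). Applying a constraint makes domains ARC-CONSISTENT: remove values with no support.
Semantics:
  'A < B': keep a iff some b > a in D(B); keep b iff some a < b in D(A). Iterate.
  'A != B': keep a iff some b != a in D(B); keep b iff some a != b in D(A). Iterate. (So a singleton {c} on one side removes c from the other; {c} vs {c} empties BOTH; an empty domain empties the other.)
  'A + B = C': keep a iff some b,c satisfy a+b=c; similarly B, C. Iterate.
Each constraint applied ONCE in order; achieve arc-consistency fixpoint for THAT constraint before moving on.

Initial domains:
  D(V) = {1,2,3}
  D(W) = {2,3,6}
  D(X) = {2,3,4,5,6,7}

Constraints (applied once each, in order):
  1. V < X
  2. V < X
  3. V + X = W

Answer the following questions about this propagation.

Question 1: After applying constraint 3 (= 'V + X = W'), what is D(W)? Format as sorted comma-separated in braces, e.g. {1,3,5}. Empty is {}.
Constraint 1 (V < X) on D(V)={1,2,3} D(X)={2,3,4,5,6,7}: no change
Constraint 2 (V < X) on D(V)={1,2,3} D(X)={2,3,4,5,6,7}: no change
Constraint 3 (V + X = W) on D(V)={1,2,3} D(X)={2,3,4,5,6,7} D(W)={2,3,6}: X {2,3,4,5,6,7}->{2,3,4,5}; W {2,3,6}->{3,6}
So after constraint 3: D(W) = {3,6}

Answer: {3,6}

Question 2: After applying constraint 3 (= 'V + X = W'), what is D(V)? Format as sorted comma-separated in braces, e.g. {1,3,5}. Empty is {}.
Answer: {1,2,3}

Derivation:
Constraint 1 (V < X) on D(V)={1,2,3} D(X)={2,3,4,5,6,7}: no change
Constraint 2 (V < X) on D(V)={1,2,3} D(X)={2,3,4,5,6,7}: no change
Constraint 3 (V + X = W) on D(V)={1,2,3} D(X)={2,3,4,5,6,7} D(W)={2,3,6}: X {2,3,4,5,6,7}->{2,3,4,5}; W {2,3,6}->{3,6}
So after constraint 3: D(V) = {1,2,3}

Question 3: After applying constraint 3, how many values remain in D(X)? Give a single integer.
Constraint 1 (V < X) on D(V)={1,2,3} D(X)={2,3,4,5,6,7}: no change
Constraint 2 (V < X) on D(V)={1,2,3} D(X)={2,3,4,5,6,7}: no change
Constraint 3 (V + X = W) on D(V)={1,2,3} D(X)={2,3,4,5,6,7} D(W)={2,3,6}: X {2,3,4,5,6,7}->{2,3,4,5}; W {2,3,6}->{3,6}
So after constraint 3: D(X)={2,3,4,5}, size = 4

Answer: 4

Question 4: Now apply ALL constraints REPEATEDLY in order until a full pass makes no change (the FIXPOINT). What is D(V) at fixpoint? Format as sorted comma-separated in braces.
Answer: {1,2,3}

Derivation:
pass 0 (initial): D(V)={1,2,3}
pass 1: W {2,3,6}->{3,6}; X {2,3,4,5,6,7}->{2,3,4,5}
pass 2: no change
Fixpoint after 2 passes: D(V) = {1,2,3}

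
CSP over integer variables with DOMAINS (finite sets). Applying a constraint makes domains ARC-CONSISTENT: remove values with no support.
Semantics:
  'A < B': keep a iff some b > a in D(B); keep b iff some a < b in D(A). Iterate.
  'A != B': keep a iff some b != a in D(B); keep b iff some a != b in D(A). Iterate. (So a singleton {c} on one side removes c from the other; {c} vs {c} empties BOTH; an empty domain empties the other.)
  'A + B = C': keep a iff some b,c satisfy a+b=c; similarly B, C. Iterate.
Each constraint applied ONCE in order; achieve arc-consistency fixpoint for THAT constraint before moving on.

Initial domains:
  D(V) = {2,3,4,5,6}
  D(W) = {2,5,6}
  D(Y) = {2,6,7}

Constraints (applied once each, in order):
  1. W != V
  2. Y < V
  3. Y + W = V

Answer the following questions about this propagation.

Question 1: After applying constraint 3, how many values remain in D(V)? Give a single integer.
Answer: 1

Derivation:
Constraint 1 (W != V) on D(W)={2,5,6} D(V)={2,3,4,5,6}: no change
Constraint 2 (Y < V) on D(Y)={2,6,7} D(V)={2,3,4,5,6}: Y {2,6,7}->{2}; V {2,3,4,5,6}->{3,4,5,6}
Constraint 3 (Y + W = V) on D(Y)={2} D(W)={2,5,6} D(V)={3,4,5,6}: W {2,5,6}->{2}; V {3,4,5,6}->{4}
So after constraint 3: D(V)={4}, size = 1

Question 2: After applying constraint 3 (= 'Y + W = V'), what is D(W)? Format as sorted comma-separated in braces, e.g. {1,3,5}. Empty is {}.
Constraint 1 (W != V) on D(W)={2,5,6} D(V)={2,3,4,5,6}: no change
Constraint 2 (Y < V) on D(Y)={2,6,7} D(V)={2,3,4,5,6}: Y {2,6,7}->{2}; V {2,3,4,5,6}->{3,4,5,6}
Constraint 3 (Y + W = V) on D(Y)={2} D(W)={2,5,6} D(V)={3,4,5,6}: W {2,5,6}->{2}; V {3,4,5,6}->{4}
So after constraint 3: D(W) = {2}

Answer: {2}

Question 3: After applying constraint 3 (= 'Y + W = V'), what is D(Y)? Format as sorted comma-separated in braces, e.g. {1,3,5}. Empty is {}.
Constraint 1 (W != V) on D(W)={2,5,6} D(V)={2,3,4,5,6}: no change
Constraint 2 (Y < V) on D(Y)={2,6,7} D(V)={2,3,4,5,6}: Y {2,6,7}->{2}; V {2,3,4,5,6}->{3,4,5,6}
Constraint 3 (Y + W = V) on D(Y)={2} D(W)={2,5,6} D(V)={3,4,5,6}: W {2,5,6}->{2}; V {3,4,5,6}->{4}
So after constraint 3: D(Y) = {2}

Answer: {2}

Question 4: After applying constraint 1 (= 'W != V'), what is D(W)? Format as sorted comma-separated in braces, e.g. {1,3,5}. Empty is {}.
Constraint 1 (W != V) on D(W)={2,5,6} D(V)={2,3,4,5,6}: no change
So after constraint 1: D(W) = {2,5,6}

Answer: {2,5,6}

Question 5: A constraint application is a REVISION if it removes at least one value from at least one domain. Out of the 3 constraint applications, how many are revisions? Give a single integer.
Answer: 2

Derivation:
Constraint 1 (W != V) on D(W)={2,5,6} D(V)={2,3,4,5,6}: no change => not a revision
Constraint 2 (Y < V) on D(Y)={2,6,7} D(V)={2,3,4,5,6}: Y {2,6,7}->{2}; V {2,3,4,5,6}->{3,4,5,6} => REVISION
Constraint 3 (Y + W = V) on D(Y)={2} D(W)={2,5,6} D(V)={3,4,5,6}: W {2,5,6}->{2}; V {3,4,5,6}->{4} => REVISION
Total revisions = 2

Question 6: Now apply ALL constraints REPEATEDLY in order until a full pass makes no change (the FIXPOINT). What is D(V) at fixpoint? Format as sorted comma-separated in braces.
Answer: {4}

Derivation:
pass 0 (initial): D(V)={2,3,4,5,6}
pass 1: V {2,3,4,5,6}->{4}; W {2,5,6}->{2}; Y {2,6,7}->{2}
pass 2: no change
Fixpoint after 2 passes: D(V) = {4}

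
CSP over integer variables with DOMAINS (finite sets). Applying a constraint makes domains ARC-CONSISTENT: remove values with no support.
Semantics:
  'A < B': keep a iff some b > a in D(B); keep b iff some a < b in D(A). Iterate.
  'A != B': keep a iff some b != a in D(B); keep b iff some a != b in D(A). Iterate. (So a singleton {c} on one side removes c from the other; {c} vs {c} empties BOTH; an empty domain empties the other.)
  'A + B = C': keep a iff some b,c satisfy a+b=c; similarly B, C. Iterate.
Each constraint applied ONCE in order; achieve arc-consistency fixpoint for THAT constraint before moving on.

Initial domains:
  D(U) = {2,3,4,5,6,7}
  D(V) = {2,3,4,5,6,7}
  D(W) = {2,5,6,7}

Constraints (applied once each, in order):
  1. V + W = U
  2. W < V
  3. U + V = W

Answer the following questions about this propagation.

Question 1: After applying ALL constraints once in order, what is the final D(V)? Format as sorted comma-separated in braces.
Constraint 1 (V + W = U) on D(V)={2,3,4,5,6,7} D(W)={2,5,6,7} D(U)={2,3,4,5,6,7}: V {2,3,4,5,6,7}->{2,3,4,5}; W {2,5,6,7}->{2,5}; U {2,3,4,5,6,7}->{4,5,6,7}
Constraint 2 (W < V) on D(W)={2,5} D(V)={2,3,4,5}: W {2,5}->{2}; V {2,3,4,5}->{3,4,5}
Constraint 3 (U + V = W) on D(U)={4,5,6,7} D(V)={3,4,5} D(W)={2}: U {4,5,6,7}->{}; V {3,4,5}->{}; W {2}->{}
So after all 3 constraints: D(V) = {}

Answer: {}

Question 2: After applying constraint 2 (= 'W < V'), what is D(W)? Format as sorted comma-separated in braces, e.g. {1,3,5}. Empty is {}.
Answer: {2}

Derivation:
Constraint 1 (V + W = U) on D(V)={2,3,4,5,6,7} D(W)={2,5,6,7} D(U)={2,3,4,5,6,7}: V {2,3,4,5,6,7}->{2,3,4,5}; W {2,5,6,7}->{2,5}; U {2,3,4,5,6,7}->{4,5,6,7}
Constraint 2 (W < V) on D(W)={2,5} D(V)={2,3,4,5}: W {2,5}->{2}; V {2,3,4,5}->{3,4,5}
So after constraint 2: D(W) = {2}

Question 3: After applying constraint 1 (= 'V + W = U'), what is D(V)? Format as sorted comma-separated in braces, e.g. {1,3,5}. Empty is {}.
Answer: {2,3,4,5}

Derivation:
Constraint 1 (V + W = U) on D(V)={2,3,4,5,6,7} D(W)={2,5,6,7} D(U)={2,3,4,5,6,7}: V {2,3,4,5,6,7}->{2,3,4,5}; W {2,5,6,7}->{2,5}; U {2,3,4,5,6,7}->{4,5,6,7}
So after constraint 1: D(V) = {2,3,4,5}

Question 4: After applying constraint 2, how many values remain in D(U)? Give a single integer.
Constraint 1 (V + W = U) on D(V)={2,3,4,5,6,7} D(W)={2,5,6,7} D(U)={2,3,4,5,6,7}: V {2,3,4,5,6,7}->{2,3,4,5}; W {2,5,6,7}->{2,5}; U {2,3,4,5,6,7}->{4,5,6,7}
Constraint 2 (W < V) on D(W)={2,5} D(V)={2,3,4,5}: W {2,5}->{2}; V {2,3,4,5}->{3,4,5}
So after constraint 2: D(U)={4,5,6,7}, size = 4

Answer: 4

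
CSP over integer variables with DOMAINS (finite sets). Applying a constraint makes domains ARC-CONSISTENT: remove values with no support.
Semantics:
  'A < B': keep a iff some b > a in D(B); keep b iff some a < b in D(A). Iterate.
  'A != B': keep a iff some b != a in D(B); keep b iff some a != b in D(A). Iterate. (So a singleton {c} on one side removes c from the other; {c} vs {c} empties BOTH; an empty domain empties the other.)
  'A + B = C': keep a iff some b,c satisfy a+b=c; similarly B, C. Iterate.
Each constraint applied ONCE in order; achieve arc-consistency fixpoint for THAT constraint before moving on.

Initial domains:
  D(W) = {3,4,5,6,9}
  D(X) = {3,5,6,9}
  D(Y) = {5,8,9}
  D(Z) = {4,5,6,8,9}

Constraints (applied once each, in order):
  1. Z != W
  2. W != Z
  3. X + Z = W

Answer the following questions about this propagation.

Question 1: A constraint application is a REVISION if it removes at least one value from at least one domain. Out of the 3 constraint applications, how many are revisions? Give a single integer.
Constraint 1 (Z != W) on D(Z)={4,5,6,8,9} D(W)={3,4,5,6,9}: no change => not a revision
Constraint 2 (W != Z) on D(W)={3,4,5,6,9} D(Z)={4,5,6,8,9}: no change => not a revision
Constraint 3 (X + Z = W) on D(X)={3,5,6,9} D(Z)={4,5,6,8,9} D(W)={3,4,5,6,9}: X {3,5,6,9}->{3,5}; Z {4,5,6,8,9}->{4,6}; W {3,4,5,6,9}->{9} => REVISION
Total revisions = 1

Answer: 1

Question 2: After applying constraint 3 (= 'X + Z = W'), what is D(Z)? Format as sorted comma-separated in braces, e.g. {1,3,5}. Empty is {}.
Constraint 1 (Z != W) on D(Z)={4,5,6,8,9} D(W)={3,4,5,6,9}: no change
Constraint 2 (W != Z) on D(W)={3,4,5,6,9} D(Z)={4,5,6,8,9}: no change
Constraint 3 (X + Z = W) on D(X)={3,5,6,9} D(Z)={4,5,6,8,9} D(W)={3,4,5,6,9}: X {3,5,6,9}->{3,5}; Z {4,5,6,8,9}->{4,6}; W {3,4,5,6,9}->{9}
So after constraint 3: D(Z) = {4,6}

Answer: {4,6}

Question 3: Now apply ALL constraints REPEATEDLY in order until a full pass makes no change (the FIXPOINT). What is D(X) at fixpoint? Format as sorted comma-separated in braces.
Answer: {3,5}

Derivation:
pass 0 (initial): D(X)={3,5,6,9}
pass 1: W {3,4,5,6,9}->{9}; X {3,5,6,9}->{3,5}; Z {4,5,6,8,9}->{4,6}
pass 2: no change
Fixpoint after 2 passes: D(X) = {3,5}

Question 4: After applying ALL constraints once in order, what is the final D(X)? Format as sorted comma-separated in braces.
Constraint 1 (Z != W) on D(Z)={4,5,6,8,9} D(W)={3,4,5,6,9}: no change
Constraint 2 (W != Z) on D(W)={3,4,5,6,9} D(Z)={4,5,6,8,9}: no change
Constraint 3 (X + Z = W) on D(X)={3,5,6,9} D(Z)={4,5,6,8,9} D(W)={3,4,5,6,9}: X {3,5,6,9}->{3,5}; Z {4,5,6,8,9}->{4,6}; W {3,4,5,6,9}->{9}
So after all 3 constraints: D(X) = {3,5}

Answer: {3,5}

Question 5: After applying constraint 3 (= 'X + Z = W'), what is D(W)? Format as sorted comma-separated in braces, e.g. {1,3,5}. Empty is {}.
Answer: {9}

Derivation:
Constraint 1 (Z != W) on D(Z)={4,5,6,8,9} D(W)={3,4,5,6,9}: no change
Constraint 2 (W != Z) on D(W)={3,4,5,6,9} D(Z)={4,5,6,8,9}: no change
Constraint 3 (X + Z = W) on D(X)={3,5,6,9} D(Z)={4,5,6,8,9} D(W)={3,4,5,6,9}: X {3,5,6,9}->{3,5}; Z {4,5,6,8,9}->{4,6}; W {3,4,5,6,9}->{9}
So after constraint 3: D(W) = {9}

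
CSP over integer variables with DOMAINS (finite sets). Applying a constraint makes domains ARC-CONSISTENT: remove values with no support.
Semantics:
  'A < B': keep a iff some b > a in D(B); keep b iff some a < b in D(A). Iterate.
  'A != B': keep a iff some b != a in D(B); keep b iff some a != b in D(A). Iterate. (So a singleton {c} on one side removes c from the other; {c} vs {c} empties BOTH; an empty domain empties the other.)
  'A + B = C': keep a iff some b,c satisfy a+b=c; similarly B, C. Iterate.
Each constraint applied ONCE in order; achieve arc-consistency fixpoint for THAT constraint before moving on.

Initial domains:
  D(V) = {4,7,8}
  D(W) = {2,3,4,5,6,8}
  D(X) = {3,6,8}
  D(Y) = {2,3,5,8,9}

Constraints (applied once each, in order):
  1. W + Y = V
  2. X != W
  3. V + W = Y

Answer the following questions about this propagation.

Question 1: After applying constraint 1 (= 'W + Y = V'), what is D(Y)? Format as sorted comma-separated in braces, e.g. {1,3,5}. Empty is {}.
Answer: {2,3,5}

Derivation:
Constraint 1 (W + Y = V) on D(W)={2,3,4,5,6,8} D(Y)={2,3,5,8,9} D(V)={4,7,8}: W {2,3,4,5,6,8}->{2,3,4,5,6}; Y {2,3,5,8,9}->{2,3,5}
So after constraint 1: D(Y) = {2,3,5}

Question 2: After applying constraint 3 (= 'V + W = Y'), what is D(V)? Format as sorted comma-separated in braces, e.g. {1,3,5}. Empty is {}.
Answer: {}

Derivation:
Constraint 1 (W + Y = V) on D(W)={2,3,4,5,6,8} D(Y)={2,3,5,8,9} D(V)={4,7,8}: W {2,3,4,5,6,8}->{2,3,4,5,6}; Y {2,3,5,8,9}->{2,3,5}
Constraint 2 (X != W) on D(X)={3,6,8} D(W)={2,3,4,5,6}: no change
Constraint 3 (V + W = Y) on D(V)={4,7,8} D(W)={2,3,4,5,6} D(Y)={2,3,5}: V {4,7,8}->{}; W {2,3,4,5,6}->{}; Y {2,3,5}->{}
So after constraint 3: D(V) = {}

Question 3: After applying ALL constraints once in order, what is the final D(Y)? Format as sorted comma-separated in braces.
Constraint 1 (W + Y = V) on D(W)={2,3,4,5,6,8} D(Y)={2,3,5,8,9} D(V)={4,7,8}: W {2,3,4,5,6,8}->{2,3,4,5,6}; Y {2,3,5,8,9}->{2,3,5}
Constraint 2 (X != W) on D(X)={3,6,8} D(W)={2,3,4,5,6}: no change
Constraint 3 (V + W = Y) on D(V)={4,7,8} D(W)={2,3,4,5,6} D(Y)={2,3,5}: V {4,7,8}->{}; W {2,3,4,5,6}->{}; Y {2,3,5}->{}
So after all 3 constraints: D(Y) = {}

Answer: {}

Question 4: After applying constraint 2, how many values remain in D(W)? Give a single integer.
Answer: 5

Derivation:
Constraint 1 (W + Y = V) on D(W)={2,3,4,5,6,8} D(Y)={2,3,5,8,9} D(V)={4,7,8}: W {2,3,4,5,6,8}->{2,3,4,5,6}; Y {2,3,5,8,9}->{2,3,5}
Constraint 2 (X != W) on D(X)={3,6,8} D(W)={2,3,4,5,6}: no change
So after constraint 2: D(W)={2,3,4,5,6}, size = 5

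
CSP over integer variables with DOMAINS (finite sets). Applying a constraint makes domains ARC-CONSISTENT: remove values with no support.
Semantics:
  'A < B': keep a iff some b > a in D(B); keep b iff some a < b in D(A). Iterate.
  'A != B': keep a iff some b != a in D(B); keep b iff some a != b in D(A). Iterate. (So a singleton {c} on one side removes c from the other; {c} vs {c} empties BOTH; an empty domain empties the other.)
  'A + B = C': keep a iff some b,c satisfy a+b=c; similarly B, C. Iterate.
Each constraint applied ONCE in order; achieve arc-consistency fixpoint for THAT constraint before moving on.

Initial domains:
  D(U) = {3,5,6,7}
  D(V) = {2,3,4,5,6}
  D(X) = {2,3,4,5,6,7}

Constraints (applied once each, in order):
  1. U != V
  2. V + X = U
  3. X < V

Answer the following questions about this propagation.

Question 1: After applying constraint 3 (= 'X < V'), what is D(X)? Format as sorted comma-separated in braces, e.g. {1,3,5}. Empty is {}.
Answer: {2,3,4}

Derivation:
Constraint 1 (U != V) on D(U)={3,5,6,7} D(V)={2,3,4,5,6}: no change
Constraint 2 (V + X = U) on D(V)={2,3,4,5,6} D(X)={2,3,4,5,6,7} D(U)={3,5,6,7}: V {2,3,4,5,6}->{2,3,4,5}; X {2,3,4,5,6,7}->{2,3,4,5}; U {3,5,6,7}->{5,6,7}
Constraint 3 (X < V) on D(X)={2,3,4,5} D(V)={2,3,4,5}: X {2,3,4,5}->{2,3,4}; V {2,3,4,5}->{3,4,5}
So after constraint 3: D(X) = {2,3,4}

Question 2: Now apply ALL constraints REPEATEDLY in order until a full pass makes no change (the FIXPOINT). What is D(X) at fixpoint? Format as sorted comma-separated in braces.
pass 0 (initial): D(X)={2,3,4,5,6,7}
pass 1: U {3,5,6,7}->{5,6,7}; V {2,3,4,5,6}->{3,4,5}; X {2,3,4,5,6,7}->{2,3,4}
pass 2: no change
Fixpoint after 2 passes: D(X) = {2,3,4}

Answer: {2,3,4}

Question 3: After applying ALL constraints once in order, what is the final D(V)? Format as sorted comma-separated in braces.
Constraint 1 (U != V) on D(U)={3,5,6,7} D(V)={2,3,4,5,6}: no change
Constraint 2 (V + X = U) on D(V)={2,3,4,5,6} D(X)={2,3,4,5,6,7} D(U)={3,5,6,7}: V {2,3,4,5,6}->{2,3,4,5}; X {2,3,4,5,6,7}->{2,3,4,5}; U {3,5,6,7}->{5,6,7}
Constraint 3 (X < V) on D(X)={2,3,4,5} D(V)={2,3,4,5}: X {2,3,4,5}->{2,3,4}; V {2,3,4,5}->{3,4,5}
So after all 3 constraints: D(V) = {3,4,5}

Answer: {3,4,5}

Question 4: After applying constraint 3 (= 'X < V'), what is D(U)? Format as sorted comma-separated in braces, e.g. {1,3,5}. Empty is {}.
Constraint 1 (U != V) on D(U)={3,5,6,7} D(V)={2,3,4,5,6}: no change
Constraint 2 (V + X = U) on D(V)={2,3,4,5,6} D(X)={2,3,4,5,6,7} D(U)={3,5,6,7}: V {2,3,4,5,6}->{2,3,4,5}; X {2,3,4,5,6,7}->{2,3,4,5}; U {3,5,6,7}->{5,6,7}
Constraint 3 (X < V) on D(X)={2,3,4,5} D(V)={2,3,4,5}: X {2,3,4,5}->{2,3,4}; V {2,3,4,5}->{3,4,5}
So after constraint 3: D(U) = {5,6,7}

Answer: {5,6,7}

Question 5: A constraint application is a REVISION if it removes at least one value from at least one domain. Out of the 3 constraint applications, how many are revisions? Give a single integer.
Constraint 1 (U != V) on D(U)={3,5,6,7} D(V)={2,3,4,5,6}: no change => not a revision
Constraint 2 (V + X = U) on D(V)={2,3,4,5,6} D(X)={2,3,4,5,6,7} D(U)={3,5,6,7}: V {2,3,4,5,6}->{2,3,4,5}; X {2,3,4,5,6,7}->{2,3,4,5}; U {3,5,6,7}->{5,6,7} => REVISION
Constraint 3 (X < V) on D(X)={2,3,4,5} D(V)={2,3,4,5}: X {2,3,4,5}->{2,3,4}; V {2,3,4,5}->{3,4,5} => REVISION
Total revisions = 2

Answer: 2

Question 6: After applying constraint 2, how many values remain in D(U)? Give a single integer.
Answer: 3

Derivation:
Constraint 1 (U != V) on D(U)={3,5,6,7} D(V)={2,3,4,5,6}: no change
Constraint 2 (V + X = U) on D(V)={2,3,4,5,6} D(X)={2,3,4,5,6,7} D(U)={3,5,6,7}: V {2,3,4,5,6}->{2,3,4,5}; X {2,3,4,5,6,7}->{2,3,4,5}; U {3,5,6,7}->{5,6,7}
So after constraint 2: D(U)={5,6,7}, size = 3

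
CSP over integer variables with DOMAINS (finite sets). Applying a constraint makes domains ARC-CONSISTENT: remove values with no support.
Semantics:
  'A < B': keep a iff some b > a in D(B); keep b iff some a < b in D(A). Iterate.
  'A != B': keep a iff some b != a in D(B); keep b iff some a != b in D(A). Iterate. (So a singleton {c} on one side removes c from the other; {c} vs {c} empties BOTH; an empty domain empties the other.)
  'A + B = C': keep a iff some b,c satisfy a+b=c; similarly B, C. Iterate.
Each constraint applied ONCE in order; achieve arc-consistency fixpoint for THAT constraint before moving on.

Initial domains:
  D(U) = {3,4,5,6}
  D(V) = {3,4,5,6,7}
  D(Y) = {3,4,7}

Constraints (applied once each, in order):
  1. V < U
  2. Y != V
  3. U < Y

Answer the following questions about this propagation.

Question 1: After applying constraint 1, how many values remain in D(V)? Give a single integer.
Constraint 1 (V < U) on D(V)={3,4,5,6,7} D(U)={3,4,5,6}: V {3,4,5,6,7}->{3,4,5}; U {3,4,5,6}->{4,5,6}
So after constraint 1: D(V)={3,4,5}, size = 3

Answer: 3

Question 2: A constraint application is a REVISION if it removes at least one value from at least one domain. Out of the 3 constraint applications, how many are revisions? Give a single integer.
Answer: 2

Derivation:
Constraint 1 (V < U) on D(V)={3,4,5,6,7} D(U)={3,4,5,6}: V {3,4,5,6,7}->{3,4,5}; U {3,4,5,6}->{4,5,6} => REVISION
Constraint 2 (Y != V) on D(Y)={3,4,7} D(V)={3,4,5}: no change => not a revision
Constraint 3 (U < Y) on D(U)={4,5,6} D(Y)={3,4,7}: Y {3,4,7}->{7} => REVISION
Total revisions = 2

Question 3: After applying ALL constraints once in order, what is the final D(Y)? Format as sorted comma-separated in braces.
Constraint 1 (V < U) on D(V)={3,4,5,6,7} D(U)={3,4,5,6}: V {3,4,5,6,7}->{3,4,5}; U {3,4,5,6}->{4,5,6}
Constraint 2 (Y != V) on D(Y)={3,4,7} D(V)={3,4,5}: no change
Constraint 3 (U < Y) on D(U)={4,5,6} D(Y)={3,4,7}: Y {3,4,7}->{7}
So after all 3 constraints: D(Y) = {7}

Answer: {7}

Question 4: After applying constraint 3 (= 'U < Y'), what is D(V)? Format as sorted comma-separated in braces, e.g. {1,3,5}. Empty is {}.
Constraint 1 (V < U) on D(V)={3,4,5,6,7} D(U)={3,4,5,6}: V {3,4,5,6,7}->{3,4,5}; U {3,4,5,6}->{4,5,6}
Constraint 2 (Y != V) on D(Y)={3,4,7} D(V)={3,4,5}: no change
Constraint 3 (U < Y) on D(U)={4,5,6} D(Y)={3,4,7}: Y {3,4,7}->{7}
So after constraint 3: D(V) = {3,4,5}

Answer: {3,4,5}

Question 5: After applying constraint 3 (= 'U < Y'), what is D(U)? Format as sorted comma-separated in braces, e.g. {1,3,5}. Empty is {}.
Constraint 1 (V < U) on D(V)={3,4,5,6,7} D(U)={3,4,5,6}: V {3,4,5,6,7}->{3,4,5}; U {3,4,5,6}->{4,5,6}
Constraint 2 (Y != V) on D(Y)={3,4,7} D(V)={3,4,5}: no change
Constraint 3 (U < Y) on D(U)={4,5,6} D(Y)={3,4,7}: Y {3,4,7}->{7}
So after constraint 3: D(U) = {4,5,6}

Answer: {4,5,6}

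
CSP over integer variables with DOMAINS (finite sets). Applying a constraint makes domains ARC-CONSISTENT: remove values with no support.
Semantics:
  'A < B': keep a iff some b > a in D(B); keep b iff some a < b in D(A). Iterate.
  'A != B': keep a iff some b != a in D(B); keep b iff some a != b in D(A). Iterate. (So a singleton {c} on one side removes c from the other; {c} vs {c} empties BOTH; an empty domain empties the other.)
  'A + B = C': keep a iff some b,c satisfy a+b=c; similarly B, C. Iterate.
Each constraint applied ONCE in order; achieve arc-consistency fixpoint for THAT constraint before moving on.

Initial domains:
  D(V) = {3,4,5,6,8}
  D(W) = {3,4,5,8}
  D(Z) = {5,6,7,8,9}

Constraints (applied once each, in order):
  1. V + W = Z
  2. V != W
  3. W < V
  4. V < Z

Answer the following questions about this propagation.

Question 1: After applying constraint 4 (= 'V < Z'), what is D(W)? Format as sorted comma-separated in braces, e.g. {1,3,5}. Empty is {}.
Answer: {3,4,5}

Derivation:
Constraint 1 (V + W = Z) on D(V)={3,4,5,6,8} D(W)={3,4,5,8} D(Z)={5,6,7,8,9}: V {3,4,5,6,8}->{3,4,5,6}; W {3,4,5,8}->{3,4,5}; Z {5,6,7,8,9}->{6,7,8,9}
Constraint 2 (V != W) on D(V)={3,4,5,6} D(W)={3,4,5}: no change
Constraint 3 (W < V) on D(W)={3,4,5} D(V)={3,4,5,6}: V {3,4,5,6}->{4,5,6}
Constraint 4 (V < Z) on D(V)={4,5,6} D(Z)={6,7,8,9}: no change
So after constraint 4: D(W) = {3,4,5}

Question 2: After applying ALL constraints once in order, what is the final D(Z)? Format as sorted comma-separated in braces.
Constraint 1 (V + W = Z) on D(V)={3,4,5,6,8} D(W)={3,4,5,8} D(Z)={5,6,7,8,9}: V {3,4,5,6,8}->{3,4,5,6}; W {3,4,5,8}->{3,4,5}; Z {5,6,7,8,9}->{6,7,8,9}
Constraint 2 (V != W) on D(V)={3,4,5,6} D(W)={3,4,5}: no change
Constraint 3 (W < V) on D(W)={3,4,5} D(V)={3,4,5,6}: V {3,4,5,6}->{4,5,6}
Constraint 4 (V < Z) on D(V)={4,5,6} D(Z)={6,7,8,9}: no change
So after all 4 constraints: D(Z) = {6,7,8,9}

Answer: {6,7,8,9}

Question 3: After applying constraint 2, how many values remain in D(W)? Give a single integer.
Answer: 3

Derivation:
Constraint 1 (V + W = Z) on D(V)={3,4,5,6,8} D(W)={3,4,5,8} D(Z)={5,6,7,8,9}: V {3,4,5,6,8}->{3,4,5,6}; W {3,4,5,8}->{3,4,5}; Z {5,6,7,8,9}->{6,7,8,9}
Constraint 2 (V != W) on D(V)={3,4,5,6} D(W)={3,4,5}: no change
So after constraint 2: D(W)={3,4,5}, size = 3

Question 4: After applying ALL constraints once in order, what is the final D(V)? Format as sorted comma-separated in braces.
Answer: {4,5,6}

Derivation:
Constraint 1 (V + W = Z) on D(V)={3,4,5,6,8} D(W)={3,4,5,8} D(Z)={5,6,7,8,9}: V {3,4,5,6,8}->{3,4,5,6}; W {3,4,5,8}->{3,4,5}; Z {5,6,7,8,9}->{6,7,8,9}
Constraint 2 (V != W) on D(V)={3,4,5,6} D(W)={3,4,5}: no change
Constraint 3 (W < V) on D(W)={3,4,5} D(V)={3,4,5,6}: V {3,4,5,6}->{4,5,6}
Constraint 4 (V < Z) on D(V)={4,5,6} D(Z)={6,7,8,9}: no change
So after all 4 constraints: D(V) = {4,5,6}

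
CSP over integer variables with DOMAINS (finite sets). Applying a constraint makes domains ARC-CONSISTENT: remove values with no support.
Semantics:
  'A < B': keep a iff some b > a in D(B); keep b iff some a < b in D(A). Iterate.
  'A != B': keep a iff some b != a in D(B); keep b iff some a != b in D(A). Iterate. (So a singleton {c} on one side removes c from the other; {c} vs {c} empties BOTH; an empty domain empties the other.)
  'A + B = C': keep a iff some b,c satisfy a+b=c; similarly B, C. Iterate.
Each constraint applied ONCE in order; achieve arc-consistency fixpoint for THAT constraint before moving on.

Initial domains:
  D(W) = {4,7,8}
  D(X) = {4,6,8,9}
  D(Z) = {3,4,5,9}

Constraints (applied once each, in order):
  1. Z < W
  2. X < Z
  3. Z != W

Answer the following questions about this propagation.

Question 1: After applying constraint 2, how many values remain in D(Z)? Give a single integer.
Constraint 1 (Z < W) on D(Z)={3,4,5,9} D(W)={4,7,8}: Z {3,4,5,9}->{3,4,5}
Constraint 2 (X < Z) on D(X)={4,6,8,9} D(Z)={3,4,5}: X {4,6,8,9}->{4}; Z {3,4,5}->{5}
So after constraint 2: D(Z)={5}, size = 1

Answer: 1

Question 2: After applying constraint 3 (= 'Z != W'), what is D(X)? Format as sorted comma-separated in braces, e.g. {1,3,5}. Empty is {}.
Constraint 1 (Z < W) on D(Z)={3,4,5,9} D(W)={4,7,8}: Z {3,4,5,9}->{3,4,5}
Constraint 2 (X < Z) on D(X)={4,6,8,9} D(Z)={3,4,5}: X {4,6,8,9}->{4}; Z {3,4,5}->{5}
Constraint 3 (Z != W) on D(Z)={5} D(W)={4,7,8}: no change
So after constraint 3: D(X) = {4}

Answer: {4}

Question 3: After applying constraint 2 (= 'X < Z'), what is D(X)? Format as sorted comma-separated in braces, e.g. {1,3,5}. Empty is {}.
Constraint 1 (Z < W) on D(Z)={3,4,5,9} D(W)={4,7,8}: Z {3,4,5,9}->{3,4,5}
Constraint 2 (X < Z) on D(X)={4,6,8,9} D(Z)={3,4,5}: X {4,6,8,9}->{4}; Z {3,4,5}->{5}
So after constraint 2: D(X) = {4}

Answer: {4}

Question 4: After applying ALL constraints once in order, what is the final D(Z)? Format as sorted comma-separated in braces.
Constraint 1 (Z < W) on D(Z)={3,4,5,9} D(W)={4,7,8}: Z {3,4,5,9}->{3,4,5}
Constraint 2 (X < Z) on D(X)={4,6,8,9} D(Z)={3,4,5}: X {4,6,8,9}->{4}; Z {3,4,5}->{5}
Constraint 3 (Z != W) on D(Z)={5} D(W)={4,7,8}: no change
So after all 3 constraints: D(Z) = {5}

Answer: {5}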